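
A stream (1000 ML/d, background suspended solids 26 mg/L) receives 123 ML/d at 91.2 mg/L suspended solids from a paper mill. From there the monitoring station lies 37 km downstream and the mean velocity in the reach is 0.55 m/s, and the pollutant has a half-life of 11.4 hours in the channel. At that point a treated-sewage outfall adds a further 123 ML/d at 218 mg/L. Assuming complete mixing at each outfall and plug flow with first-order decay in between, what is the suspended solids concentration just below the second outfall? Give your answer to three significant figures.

After mixing, C = (1000·26.00 + 123.0·91.20) / 1123 = 37220/1123 = 33.14 mg/L; combined flow 1123 ML/d.
Travel time t = 37·1000 / 0.55 = 67270 s = 18.69 h.
Half-life 11.4 h → k = ln 2 / 11.4 = 0.06080 h⁻¹ = 1.459 d⁻¹.
First-order decay: C = 33.14·exp(−k·t) = 33.14·0.3210 = 10.64 mg/L.
Second outfall: C = (1123·10.64 + 123.0·218.0)/1246 = 31.11 mg/L.

31.1 mg/L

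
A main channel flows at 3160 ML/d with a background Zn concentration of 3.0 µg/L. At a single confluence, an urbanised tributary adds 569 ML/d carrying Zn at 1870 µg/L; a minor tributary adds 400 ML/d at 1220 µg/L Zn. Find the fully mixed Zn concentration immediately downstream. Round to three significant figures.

Conservation of mass: C = (3160·3.000 + 569.0·1870 + 400.0·1220) / 4129 = 1562000/4129 = 378.2 µg/L.

378 µg/L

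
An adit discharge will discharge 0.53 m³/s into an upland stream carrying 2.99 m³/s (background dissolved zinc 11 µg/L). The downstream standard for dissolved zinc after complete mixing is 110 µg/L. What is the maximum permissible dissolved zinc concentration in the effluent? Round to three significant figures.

At the limit, (Qr·Cr + Qe·Cₑ)/(Qr + Qe) = 110:
Cₑ = (3.520·110 − 2.990·11.00) / 0.5300 = 668.5 µg/L.

669 µg/L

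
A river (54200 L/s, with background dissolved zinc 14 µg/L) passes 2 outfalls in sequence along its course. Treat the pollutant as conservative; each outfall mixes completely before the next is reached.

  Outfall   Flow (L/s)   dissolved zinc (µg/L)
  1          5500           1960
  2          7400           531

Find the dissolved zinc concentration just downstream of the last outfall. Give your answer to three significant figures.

Outfall 1: combined Q = 59700 L/s; C = (54200·14.00 + 5500·1960)/59700 = 193.3 µg/L.
Outfall 2: combined Q = 67100 L/s; C = (59700·193.3 + 7400·531.0)/67100 = 230.5 µg/L.

231 µg/L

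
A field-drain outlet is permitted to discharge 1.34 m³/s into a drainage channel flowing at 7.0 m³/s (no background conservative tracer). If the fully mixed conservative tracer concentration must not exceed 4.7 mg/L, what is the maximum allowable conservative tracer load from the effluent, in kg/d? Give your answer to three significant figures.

Mass balance at the limit: 7.000·0 + 1.340·Cₑ = 8.340·4.7 → Cₑ = 29.25 mg/L.
Load = 1.340 m³/s × 29.25 g/m³ × 86 400 s/d = 3387 kg/d.

3390 kg/d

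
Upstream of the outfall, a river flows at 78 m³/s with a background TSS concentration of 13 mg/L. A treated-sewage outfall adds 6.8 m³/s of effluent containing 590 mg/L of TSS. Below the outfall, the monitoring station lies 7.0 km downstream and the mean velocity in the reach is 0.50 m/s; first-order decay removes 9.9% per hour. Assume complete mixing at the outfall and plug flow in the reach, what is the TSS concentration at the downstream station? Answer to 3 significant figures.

After mixing, C = (78.00·13.00 + 6.800·590.0) / 84.80 = 5026/84.80 = 59.27 mg/L.
Travel time t = 7.0·1000 / 0.50 = 14000 s = 3.889 h.
9.9%/h lost → k = −ln(1 − 0.099) = 0.1043 h⁻¹.
Decay over the reach: 59.27·exp(−kt) = 59.27·0.6667 = 39.51 mg/L.

39.5 mg/L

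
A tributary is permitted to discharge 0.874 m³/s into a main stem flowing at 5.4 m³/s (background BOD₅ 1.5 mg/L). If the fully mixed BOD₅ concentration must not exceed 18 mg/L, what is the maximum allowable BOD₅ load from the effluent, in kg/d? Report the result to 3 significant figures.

Mass balance at the limit: 5.400·1.500 + 0.8740·Cₑ = 6.274·18 → Cₑ = 119.9 mg/L.
Load = 0.8740 m³/s × 119.9 g/m³ × 86 400 s/d = 9057 kg/d.

9060 kg/d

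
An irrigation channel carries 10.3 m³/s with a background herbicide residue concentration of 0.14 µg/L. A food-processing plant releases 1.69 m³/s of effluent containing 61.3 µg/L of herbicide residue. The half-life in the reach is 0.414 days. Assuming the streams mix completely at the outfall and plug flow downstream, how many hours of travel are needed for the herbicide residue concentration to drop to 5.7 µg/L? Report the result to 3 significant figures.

6.16 h

After mixing, C = (10.30·0.1400 + 1.690·61.30) / 11.99 = 105.0/11.99 = 8.761 µg/L.
Half-life 0.414 d → k = ln 2 / 0.414 = 1.674 d⁻¹.
8.761·exp(−k·t) = 5.7 → t = ln(8.761/5.7)/k = 22180 s = 6.161 h.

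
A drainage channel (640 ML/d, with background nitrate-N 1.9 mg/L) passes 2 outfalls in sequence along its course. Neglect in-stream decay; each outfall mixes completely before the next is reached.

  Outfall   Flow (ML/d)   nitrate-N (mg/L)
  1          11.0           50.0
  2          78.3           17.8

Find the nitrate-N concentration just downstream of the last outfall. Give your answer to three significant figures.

After outfall 1: Q = 640.0 + 11.00 = 651.0 ML/d; C = (640.0·1.900 + 11.00·50.00)/651.0 = 2.713 mg/L.
After outfall 2: Q = 651.0 + 78.30 = 729.3 ML/d; C = (651.0·2.713 + 78.30·17.80)/729.3 = 4.333 mg/L.

4.33 mg/L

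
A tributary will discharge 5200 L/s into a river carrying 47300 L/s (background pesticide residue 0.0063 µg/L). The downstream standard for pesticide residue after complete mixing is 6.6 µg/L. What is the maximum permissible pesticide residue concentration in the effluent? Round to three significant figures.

At the limit, (Qr·Cr + Qe·Cₑ)/(Qr + Qe) = 6.6:
Cₑ = (52500·6.6 − 47300·0.006300) / 5200 = 66.58 µg/L.

66.6 µg/L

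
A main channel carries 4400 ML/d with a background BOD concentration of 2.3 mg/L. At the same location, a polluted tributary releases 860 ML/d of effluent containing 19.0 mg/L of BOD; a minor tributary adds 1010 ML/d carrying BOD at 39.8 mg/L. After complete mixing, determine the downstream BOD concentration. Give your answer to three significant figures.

Conservation of mass: C = (4400·2.300 + 860.0·19.00 + 1010·39.80) / 6270 = 66660/6270 = 10.63 mg/L.

10.6 mg/L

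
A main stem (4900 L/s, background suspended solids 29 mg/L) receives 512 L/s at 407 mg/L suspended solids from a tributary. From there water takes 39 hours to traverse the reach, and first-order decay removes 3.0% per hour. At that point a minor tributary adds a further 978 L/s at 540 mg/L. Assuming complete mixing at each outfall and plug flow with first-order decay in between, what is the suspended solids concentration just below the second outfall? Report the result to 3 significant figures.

Mixed concentration C = ΣQC/ΣQ = (4900·29.00 + 512.0·407.0) / 5412 = 350500/5412 = 64.76 mg/L; combined flow 5412 L/s.
3.0%/h lost → k = −ln(1 − 0.03) = 0.03046 h⁻¹.
Decay over the reach: 64.76·exp(−kt) = 64.76·0.3049 = 19.74 mg/L.
Second outfall: C = (5412·19.74 + 978.0·540.0)/6390 = 99.37 mg/L.

99.4 mg/L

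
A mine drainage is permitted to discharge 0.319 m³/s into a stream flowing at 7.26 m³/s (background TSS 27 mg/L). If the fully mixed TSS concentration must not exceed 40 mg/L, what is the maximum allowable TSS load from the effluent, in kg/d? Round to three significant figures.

Mass balance at the limit: 7.260·27.00 + 0.3190·Cₑ = 7.579·40 → Cₑ = 335.9 mg/L.
Load = 0.3190 m³/s × 335.9 g/m³ × 86 400 s/d = 9257 kg/d.

9260 kg/d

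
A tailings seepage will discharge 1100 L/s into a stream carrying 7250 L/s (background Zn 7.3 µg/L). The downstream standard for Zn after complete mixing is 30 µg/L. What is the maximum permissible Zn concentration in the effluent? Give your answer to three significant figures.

180 µg/L

At the limit, (Qr·Cr + Qe·Cₑ)/(Qr + Qe) = 30:
Cₑ = (8350·30 − 7250·7.300) / 1100 = 179.6 µg/L.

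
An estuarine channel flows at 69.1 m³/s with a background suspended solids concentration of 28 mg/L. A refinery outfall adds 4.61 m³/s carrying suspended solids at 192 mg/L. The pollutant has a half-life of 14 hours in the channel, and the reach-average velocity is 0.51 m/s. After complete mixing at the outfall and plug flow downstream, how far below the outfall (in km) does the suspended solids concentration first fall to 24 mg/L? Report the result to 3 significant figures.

17.3 km

Conservation of mass: C = (69.10·28.00 + 4.610·192.0) / 73.71 = 2820/73.71 = 38.26 mg/L.
Half-life 14 h → k = ln 2 / 14 = 0.04951 h⁻¹ = 1.188 d⁻¹.
Set 38.26·exp(−k·t) = 24 → t = ln(38.26/24)/k = 33900 s = 9.418 h.
Distance = v·t = 0.51·33900 = 17290 m = 17.29 km.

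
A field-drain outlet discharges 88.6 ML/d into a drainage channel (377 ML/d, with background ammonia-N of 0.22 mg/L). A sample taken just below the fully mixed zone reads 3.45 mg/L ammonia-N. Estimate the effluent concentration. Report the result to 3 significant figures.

Mass balance: 377.0·0.2200 + 88.60·Cₑ = 465.6·3.450
→ Cₑ = (465.6·3.450 − 377.0·0.2200) / 88.60 = 17.19 mg/L.

17.2 mg/L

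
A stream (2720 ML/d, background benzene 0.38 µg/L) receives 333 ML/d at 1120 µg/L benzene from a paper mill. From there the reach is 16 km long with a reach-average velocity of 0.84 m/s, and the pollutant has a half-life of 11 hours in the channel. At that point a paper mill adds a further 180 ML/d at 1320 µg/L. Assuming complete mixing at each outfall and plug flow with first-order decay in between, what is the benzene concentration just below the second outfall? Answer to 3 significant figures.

Mass balance: C = (2720·0.3800 + 333.0·1120) / 3053 = 374000/3053 = 122.5 µg/L; combined flow 3053 ML/d.
Travel time t = 16·1000 / 0.84 = 19050 s = 5.291 h.
Half-life 11 h → k = ln 2 / 11 = 0.06301 h⁻¹ = 1.512 d⁻¹.
Applying C = C₀e^(−kt): 122.5 × 0.7165 = 87.77 µg/L.
Second outfall: C = (3053·87.77 + 180.0·1320)/3233 = 156.4 µg/L.

156 µg/L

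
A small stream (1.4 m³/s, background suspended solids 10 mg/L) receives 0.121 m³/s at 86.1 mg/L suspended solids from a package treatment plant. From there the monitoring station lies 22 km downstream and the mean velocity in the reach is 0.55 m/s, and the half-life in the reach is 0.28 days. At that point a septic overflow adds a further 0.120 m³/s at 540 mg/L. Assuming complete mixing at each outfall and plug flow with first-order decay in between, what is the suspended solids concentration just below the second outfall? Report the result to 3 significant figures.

After mixing, C = (1.400·10.00 + 0.1210·86.10) / 1.521 = 24.42/1.521 = 16.05 mg/L; combined flow 1.521 m³/s.
Travel time t = 22·1000 / 0.55 = 40000 s = 11.11 h.
Half-life 0.28 d → k = ln 2 / 0.28 = 2.476 d⁻¹.
After decay, C = 16.05 × e^(−kt) = 16.05 × 0.3179 = 5.103 mg/L.
At the second outfall, C = (1.521·5.103 + 0.1200·540.0) / (1.521 + 0.1200) = 44.22 mg/L.

44.2 mg/L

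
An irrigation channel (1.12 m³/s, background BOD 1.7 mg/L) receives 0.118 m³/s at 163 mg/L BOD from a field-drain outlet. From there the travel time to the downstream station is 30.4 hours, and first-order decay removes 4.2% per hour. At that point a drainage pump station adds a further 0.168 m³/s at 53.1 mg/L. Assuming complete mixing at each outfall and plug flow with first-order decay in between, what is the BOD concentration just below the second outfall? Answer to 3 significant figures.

10.4 mg/L

Mixed concentration C = ΣQC/ΣQ = (1.120·1.700 + 0.1180·163.0) / 1.238 = 21.14/1.238 = 17.07 mg/L; combined flow 1.238 m³/s.
4.2%/h lost → k = −ln(1 − 0.042) = 0.04291 h⁻¹.
After decay, C = 17.07 × e^(−kt) = 17.07 × 0.2713 = 4.633 mg/L.
Second outfall: C = (1.238·4.633 + 0.1680·53.10)/1.406 = 10.42 mg/L.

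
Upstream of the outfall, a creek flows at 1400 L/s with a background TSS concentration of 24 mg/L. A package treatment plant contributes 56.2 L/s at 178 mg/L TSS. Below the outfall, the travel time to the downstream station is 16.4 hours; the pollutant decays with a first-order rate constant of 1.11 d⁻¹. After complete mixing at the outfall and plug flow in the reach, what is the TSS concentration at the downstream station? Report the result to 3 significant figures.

Mixed concentration C = ΣQC/ΣQ = (1400·24.00 + 56.20·178.0) / 1456 = 43600/1456 = 29.94 mg/L.
First-order decay: C = 29.94·exp(−k·t) = 29.94·0.4684 = 14.02 mg/L.

14.0 mg/L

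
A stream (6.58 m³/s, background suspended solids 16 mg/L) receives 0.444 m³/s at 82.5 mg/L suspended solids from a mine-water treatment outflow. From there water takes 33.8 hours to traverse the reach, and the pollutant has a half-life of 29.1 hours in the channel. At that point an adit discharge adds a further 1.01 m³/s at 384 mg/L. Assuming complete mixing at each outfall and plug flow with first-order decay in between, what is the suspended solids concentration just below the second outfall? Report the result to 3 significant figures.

Mass balance: C = (6.580·16.00 + 0.4440·82.50) / 7.024 = 141.9/7.024 = 20.20 mg/L; combined flow 7.024 m³/s.
Half-life 29.1 h → k = ln 2 / 29.1 = 0.02382 h⁻¹ = 0.5717 d⁻¹.
First-order decay: C = 20.20·exp(−k·t) = 20.20·0.4470 = 9.032 mg/L.
At the second outfall, C = (7.024·9.032 + 1.010·384.0) / (7.024 + 1.010) = 56.17 mg/L.

56.2 mg/L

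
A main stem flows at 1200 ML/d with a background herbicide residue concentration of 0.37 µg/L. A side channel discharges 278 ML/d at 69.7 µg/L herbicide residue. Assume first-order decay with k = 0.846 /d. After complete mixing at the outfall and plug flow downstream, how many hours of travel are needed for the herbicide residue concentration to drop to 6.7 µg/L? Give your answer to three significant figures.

19.7 h

Flow-weighted average: C = (1200·0.3700 + 278.0·69.70) / 1478 = 19820/1478 = 13.41 µg/L.
13.41·exp(−k·t) = 6.7 → t = ln(13.41/6.7)/k = 70870 s = 19.69 h.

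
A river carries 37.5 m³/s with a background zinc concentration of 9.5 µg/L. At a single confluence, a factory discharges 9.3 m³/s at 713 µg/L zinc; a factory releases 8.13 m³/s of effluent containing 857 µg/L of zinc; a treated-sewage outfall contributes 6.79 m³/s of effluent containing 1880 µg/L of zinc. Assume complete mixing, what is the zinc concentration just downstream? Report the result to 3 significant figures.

Mixed concentration C = ΣQC/ΣQ = (37.50·9.500 + 9.300·713.0 + 8.130·857.0 + 6.790·1880) / 61.72 = 26720/61.72 = 432.9 µg/L.

433 µg/L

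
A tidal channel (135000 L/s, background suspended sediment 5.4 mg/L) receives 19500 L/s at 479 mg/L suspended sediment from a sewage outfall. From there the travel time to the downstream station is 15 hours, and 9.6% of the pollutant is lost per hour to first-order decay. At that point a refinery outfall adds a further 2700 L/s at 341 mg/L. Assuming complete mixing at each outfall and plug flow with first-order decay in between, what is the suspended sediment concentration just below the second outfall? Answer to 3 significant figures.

20.0 mg/L

Mixed concentration C = ΣQC/ΣQ = (135000·5.400 + 19500·479.0) / 154500 = 10070000/154500 = 65.17 mg/L; combined flow 154500 L/s.
9.6%/h lost → k = −ln(1 − 0.096) = 0.1009 h⁻¹.
After decay, C = 65.17 × e^(−kt) = 65.17 × 0.2201 = 14.34 mg/L.
Second outfall: C = (154500·14.34 + 2700·341.0)/157200 = 19.95 mg/L.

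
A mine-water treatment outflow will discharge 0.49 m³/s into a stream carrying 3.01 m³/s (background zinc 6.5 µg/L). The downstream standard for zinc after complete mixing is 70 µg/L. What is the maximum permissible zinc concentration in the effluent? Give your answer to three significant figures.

At the limit, (Qr·Cr + Qe·Cₑ)/(Qr + Qe) = 70:
Cₑ = (3.500·70 − 3.010·6.500) / 0.4900 = 460.1 µg/L.

460 µg/L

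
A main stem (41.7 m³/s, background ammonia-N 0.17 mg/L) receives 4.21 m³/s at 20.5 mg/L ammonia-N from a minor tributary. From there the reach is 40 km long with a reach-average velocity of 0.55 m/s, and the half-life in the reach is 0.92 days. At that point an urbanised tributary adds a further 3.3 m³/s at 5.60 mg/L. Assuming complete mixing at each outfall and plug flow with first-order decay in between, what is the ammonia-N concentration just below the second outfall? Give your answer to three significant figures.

1.38 mg/L

Conservation of mass: C = (41.70·0.1700 + 4.210·20.50) / 45.91 = 93.39/45.91 = 2.034 mg/L; combined flow 45.91 m³/s.
Travel time t = 40·1000 / 0.55 = 72730 s = 20.20 h.
Half-life 0.92 d → k = ln 2 / 0.92 = 0.7534 d⁻¹.
Decay over the reach: 2.034·exp(−kt) = 2.034·0.5304 = 1.079 mg/L.
At the second outfall, C = (45.91·1.079 + 3.300·5.600) / (45.91 + 3.300) = 1.382 mg/L.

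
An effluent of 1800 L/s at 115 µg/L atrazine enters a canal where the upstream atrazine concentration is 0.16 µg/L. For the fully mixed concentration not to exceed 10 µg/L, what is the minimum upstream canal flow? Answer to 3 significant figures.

Set C_mix = 10: (Q·0.1600 + 1800·115.0) / (Q + 1800) = 10
→ Q = 1800·(115.0 − 10)/(10 − 0.1600) = 19210 L/s.

19200 L/s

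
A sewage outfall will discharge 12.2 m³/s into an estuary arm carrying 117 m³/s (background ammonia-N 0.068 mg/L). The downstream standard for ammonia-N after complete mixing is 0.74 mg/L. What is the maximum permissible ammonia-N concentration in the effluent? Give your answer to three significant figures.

7.18 mg/L

At the limit, (Qr·Cr + Qe·Cₑ)/(Qr + Qe) = 0.74:
Cₑ = (129.2·0.74 − 117.0·0.06800) / 12.20 = 7.185 mg/L.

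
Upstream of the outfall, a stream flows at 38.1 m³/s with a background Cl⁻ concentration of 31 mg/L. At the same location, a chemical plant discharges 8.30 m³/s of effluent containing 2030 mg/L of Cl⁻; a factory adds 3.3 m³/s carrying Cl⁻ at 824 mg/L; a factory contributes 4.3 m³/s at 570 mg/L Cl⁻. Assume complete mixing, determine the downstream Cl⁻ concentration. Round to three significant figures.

Mixed concentration C = ΣQC/ΣQ = (38.10·31.00 + 8.300·2030 + 3.300·824.0 + 4.300·570.0) / 54.00 = 23200/54.00 = 429.6 mg/L.

430 mg/L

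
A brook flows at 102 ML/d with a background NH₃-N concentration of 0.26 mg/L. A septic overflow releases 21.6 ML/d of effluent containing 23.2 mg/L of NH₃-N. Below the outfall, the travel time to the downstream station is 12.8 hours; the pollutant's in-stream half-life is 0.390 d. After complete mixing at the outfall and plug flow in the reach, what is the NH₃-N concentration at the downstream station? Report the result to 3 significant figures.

1.65 mg/L

Mass balance: C = (102.0·0.2600 + 21.60·23.20) / 123.6 = 527.6/123.6 = 4.269 mg/L.
Half-life 0.390 d → k = ln 2 / 0.390 = 1.777 d⁻¹.
After decay, C = 4.269 × e^(−kt) = 4.269 × 0.3876 = 1.654 mg/L.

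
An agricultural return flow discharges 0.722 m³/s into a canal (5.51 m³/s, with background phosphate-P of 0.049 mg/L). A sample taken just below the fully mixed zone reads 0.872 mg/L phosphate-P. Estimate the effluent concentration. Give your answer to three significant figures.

7.15 mg/L

Mass balance: 5.510·0.04900 + 0.7220·Cₑ = 6.232·0.8720
→ Cₑ = (6.232·0.8720 − 5.510·0.04900) / 0.7220 = 7.153 mg/L.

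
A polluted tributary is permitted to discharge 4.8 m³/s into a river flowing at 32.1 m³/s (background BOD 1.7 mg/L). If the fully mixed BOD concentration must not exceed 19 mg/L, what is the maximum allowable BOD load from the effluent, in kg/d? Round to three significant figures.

55900 kg/d

Mass balance at the limit: 32.10·1.700 + 4.800·Cₑ = 36.90·19 → Cₑ = 134.7 mg/L.
Load = 4.800 m³/s × 134.7 g/m³ × 86 400 s/d = 55860 kg/d.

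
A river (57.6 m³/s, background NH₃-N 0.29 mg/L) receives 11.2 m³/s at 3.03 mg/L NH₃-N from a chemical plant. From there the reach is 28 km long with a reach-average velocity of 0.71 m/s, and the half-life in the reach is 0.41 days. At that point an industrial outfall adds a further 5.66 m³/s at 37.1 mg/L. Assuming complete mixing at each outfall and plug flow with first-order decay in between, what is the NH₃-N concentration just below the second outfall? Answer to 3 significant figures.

3.13 mg/L

Mass balance: C = (57.60·0.2900 + 11.20·3.030) / 68.80 = 50.64/68.80 = 0.7360 mg/L; combined flow 68.80 m³/s.
Travel time t = 28·1000 / 0.71 = 39440 s = 10.95 h.
Half-life 0.41 d → k = ln 2 / 0.41 = 1.691 d⁻¹.
Applying C = C₀e^(−kt): 0.7360 × 0.4622 = 0.3402 mg/L.
At the second outfall, C = (68.80·0.3402 + 5.660·37.10) / (68.80 + 5.660) = 3.134 mg/L.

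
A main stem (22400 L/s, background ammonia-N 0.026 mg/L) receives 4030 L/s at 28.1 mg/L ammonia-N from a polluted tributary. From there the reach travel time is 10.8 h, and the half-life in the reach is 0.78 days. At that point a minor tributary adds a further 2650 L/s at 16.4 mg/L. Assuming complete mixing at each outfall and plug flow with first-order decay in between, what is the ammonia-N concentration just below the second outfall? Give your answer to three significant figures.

4.12 mg/L

Conservation of mass: C = (22400·0.02600 + 4030·28.10) / 26430 = 113800/26430 = 4.307 mg/L; combined flow 26430 L/s.
Half-life 0.78 d → k = ln 2 / 0.78 = 0.8887 d⁻¹.
Applying C = C₀e^(−kt): 4.307 × 0.6704 = 2.887 mg/L.
At the second outfall, C = (26430·2.887 + 2650·16.40) / (26430 + 2650) = 4.119 mg/L.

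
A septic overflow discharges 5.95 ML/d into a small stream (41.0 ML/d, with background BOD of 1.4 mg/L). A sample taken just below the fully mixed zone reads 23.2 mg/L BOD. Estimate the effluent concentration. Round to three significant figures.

Mass balance: 41.00·1.400 + 5.950·Cₑ = 46.95·23.20
→ Cₑ = (46.95·23.20 − 41.00·1.400) / 5.950 = 173.4 mg/L.

173 mg/L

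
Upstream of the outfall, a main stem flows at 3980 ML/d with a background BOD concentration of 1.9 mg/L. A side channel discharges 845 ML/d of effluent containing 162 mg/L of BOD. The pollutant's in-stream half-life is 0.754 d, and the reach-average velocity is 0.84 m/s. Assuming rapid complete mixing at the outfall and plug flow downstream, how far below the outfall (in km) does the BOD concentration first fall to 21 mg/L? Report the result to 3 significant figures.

After mixing, C = (3980·1.900 + 845.0·162.0) / 4825 = 144500/4825 = 29.94 mg/L.
Half-life 0.754 d → k = ln 2 / 0.754 = 0.9193 d⁻¹.
Set 29.94·exp(−k·t) = 21 → t = ln(29.94/21)/k = 33330 s = 9.258 h.
Distance = v·t = 0.84·33330 = 28000 m = 28.00 km.

28.0 km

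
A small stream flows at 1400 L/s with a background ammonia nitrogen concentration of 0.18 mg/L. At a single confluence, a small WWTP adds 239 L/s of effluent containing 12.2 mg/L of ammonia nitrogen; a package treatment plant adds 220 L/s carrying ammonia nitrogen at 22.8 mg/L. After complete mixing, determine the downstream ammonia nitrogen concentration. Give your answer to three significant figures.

4.40 mg/L

Mass balance: C = (1400·0.1800 + 239.0·12.20 + 220.0·22.80) / 1859 = 8184/1859 = 4.402 mg/L.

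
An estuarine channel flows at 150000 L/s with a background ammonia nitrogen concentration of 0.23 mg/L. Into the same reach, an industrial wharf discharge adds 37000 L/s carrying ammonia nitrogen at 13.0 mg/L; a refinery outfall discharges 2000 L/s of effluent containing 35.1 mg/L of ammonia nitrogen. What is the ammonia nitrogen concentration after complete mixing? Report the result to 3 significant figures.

After mixing, C = (150000·0.2300 + 37000·13.00 + 2000·35.10) / 189000 = 585700/189000 = 3.099 mg/L.

3.10 mg/L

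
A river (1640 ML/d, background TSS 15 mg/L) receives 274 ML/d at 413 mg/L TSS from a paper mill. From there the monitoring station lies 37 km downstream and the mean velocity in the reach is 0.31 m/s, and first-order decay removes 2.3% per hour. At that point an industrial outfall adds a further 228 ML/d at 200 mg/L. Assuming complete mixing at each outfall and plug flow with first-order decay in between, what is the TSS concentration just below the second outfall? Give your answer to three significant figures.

Flow-weighted average: C = (1640·15.00 + 274.0·413.0) / 1914 = 137800/1914 = 71.98 mg/L; combined flow 1914 ML/d.
Travel time t = 37·1000 / 0.31 = 119400 s = 33.15 h.
2.3%/h lost → k = −ln(1 − 0.023) = 0.02327 h⁻¹.
After decay, C = 71.98 × e^(−kt) = 71.98 × 0.4623 = 33.28 mg/L.
Second outfall: C = (1914·33.28 + 228.0·200.0)/2142 = 51.02 mg/L.

51.0 mg/L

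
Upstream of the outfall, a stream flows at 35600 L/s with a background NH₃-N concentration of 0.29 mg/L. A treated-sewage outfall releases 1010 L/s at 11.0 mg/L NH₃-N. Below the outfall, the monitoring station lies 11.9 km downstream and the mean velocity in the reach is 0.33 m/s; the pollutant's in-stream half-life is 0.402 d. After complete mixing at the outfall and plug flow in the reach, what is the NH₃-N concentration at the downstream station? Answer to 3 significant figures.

Mixed concentration C = ΣQC/ΣQ = (35600·0.2900 + 1010·11.00) / 36610 = 21430/36610 = 0.5855 mg/L.
Travel time t = 11.9·1000 / 0.33 = 36060 s = 10.02 h.
Half-life 0.402 d → k = ln 2 / 0.402 = 1.724 d⁻¹.
After decay, C = 0.5855 × e^(−kt) = 0.5855 × 0.4869 = 0.2851 mg/L.

0.285 mg/L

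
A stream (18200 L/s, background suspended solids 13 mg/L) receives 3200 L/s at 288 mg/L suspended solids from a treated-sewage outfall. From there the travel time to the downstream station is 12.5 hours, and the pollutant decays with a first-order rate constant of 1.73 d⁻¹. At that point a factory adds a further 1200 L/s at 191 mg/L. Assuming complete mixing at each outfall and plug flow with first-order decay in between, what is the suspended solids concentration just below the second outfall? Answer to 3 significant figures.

After mixing, C = (18200·13.00 + 3200·288.0) / 21400 = 1158000/21400 = 54.12 mg/L; combined flow 21400 L/s.
After decay, C = 54.12 × e^(−kt) = 54.12 × 0.4061 = 21.98 mg/L.
At the second outfall, C = (21400·21.98 + 1200·191.0) / (21400 + 1200) = 30.96 mg/L.

31.0 mg/L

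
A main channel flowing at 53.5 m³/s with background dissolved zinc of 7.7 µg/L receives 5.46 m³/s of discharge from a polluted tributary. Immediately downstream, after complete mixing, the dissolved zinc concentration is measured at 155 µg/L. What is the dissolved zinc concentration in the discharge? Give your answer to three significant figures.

1600 µg/L

Mass balance: 53.50·7.700 + 5.460·Cₑ = 58.96·155.0
→ Cₑ = (58.96·155.0 − 53.50·7.700) / 5.460 = 1598 µg/L.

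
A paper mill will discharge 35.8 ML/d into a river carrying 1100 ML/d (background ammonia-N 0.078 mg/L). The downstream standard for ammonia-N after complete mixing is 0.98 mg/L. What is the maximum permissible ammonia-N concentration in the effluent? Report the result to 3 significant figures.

At the limit, (Qr·Cr + Qe·Cₑ)/(Qr + Qe) = 0.98:
Cₑ = (1136·0.98 − 1100·0.07800) / 35.80 = 28.70 mg/L.

28.7 mg/L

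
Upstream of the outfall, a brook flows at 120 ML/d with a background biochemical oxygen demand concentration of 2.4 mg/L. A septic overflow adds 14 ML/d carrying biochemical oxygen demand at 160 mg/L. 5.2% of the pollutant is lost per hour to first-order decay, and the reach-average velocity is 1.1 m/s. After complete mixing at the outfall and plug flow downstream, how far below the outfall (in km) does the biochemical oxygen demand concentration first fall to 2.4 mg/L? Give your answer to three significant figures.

153 km

After mixing, C = (120.0·2.400 + 14.00·160.0) / 134.0 = 2528/134.0 = 18.87 mg/L.
5.2%/h lost → k = −ln(1 − 0.052) = 0.05340 h⁻¹.
Set 18.87·exp(−k·t) = 2.4 → t = ln(18.87/2.4)/k = 139000 s = 38.61 h.
Distance = v·t = 1.1·139000 = 152900 m = 152.9 km.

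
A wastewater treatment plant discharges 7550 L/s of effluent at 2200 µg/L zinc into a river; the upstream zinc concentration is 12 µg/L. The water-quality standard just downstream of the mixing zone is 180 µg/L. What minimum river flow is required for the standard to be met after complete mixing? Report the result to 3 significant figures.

Set C_mix = 180: (Q·12.00 + 7550·2200) / (Q + 7550) = 180
→ Q = 7550·(2200 − 180)/(180 − 12.00) = 90780 L/s.

90800 L/s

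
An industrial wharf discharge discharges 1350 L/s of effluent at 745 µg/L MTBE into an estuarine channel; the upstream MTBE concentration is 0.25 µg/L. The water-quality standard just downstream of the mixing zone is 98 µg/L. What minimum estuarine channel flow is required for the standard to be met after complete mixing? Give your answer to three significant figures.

Set C_mix = 98: (Q·0.2500 + 1350·745.0) / (Q + 1350) = 98
→ Q = 1350·(745.0 − 98)/(98 − 0.2500) = 8936 L/s.

8940 L/s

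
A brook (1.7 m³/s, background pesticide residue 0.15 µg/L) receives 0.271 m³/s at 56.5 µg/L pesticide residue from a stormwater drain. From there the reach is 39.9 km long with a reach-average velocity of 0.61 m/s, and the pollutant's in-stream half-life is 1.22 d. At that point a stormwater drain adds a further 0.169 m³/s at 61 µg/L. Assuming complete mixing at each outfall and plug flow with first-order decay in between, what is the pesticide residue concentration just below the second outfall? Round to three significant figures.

Mass balance: C = (1.700·0.1500 + 0.2710·56.50) / 1.971 = 15.57/1.971 = 7.898 µg/L; combined flow 1.971 m³/s.
Travel time t = 39.9·1000 / 0.61 = 65410 s = 18.17 h.
Half-life 1.22 d → k = ln 2 / 1.22 = 0.5682 d⁻¹.
First-order decay: C = 7.898·exp(−k·t) = 7.898·0.6504 = 5.137 µg/L.
At the second outfall, C = (1.971·5.137 + 0.1690·61.00) / (1.971 + 0.1690) = 9.549 µg/L.

9.55 µg/L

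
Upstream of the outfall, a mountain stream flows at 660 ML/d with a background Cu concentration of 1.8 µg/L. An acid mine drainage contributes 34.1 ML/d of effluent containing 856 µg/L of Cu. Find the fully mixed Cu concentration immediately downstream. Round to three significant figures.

Mixed concentration C = ΣQC/ΣQ = (660.0·1.800 + 34.10·856.0) / 694.1 = 30380/694.1 = 43.77 µg/L.

43.8 µg/L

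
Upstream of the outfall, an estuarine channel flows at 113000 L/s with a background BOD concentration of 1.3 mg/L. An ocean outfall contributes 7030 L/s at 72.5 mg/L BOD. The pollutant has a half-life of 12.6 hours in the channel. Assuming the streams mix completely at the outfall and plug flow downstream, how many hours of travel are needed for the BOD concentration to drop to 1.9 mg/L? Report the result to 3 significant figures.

19.2 h

Conservation of mass: C = (113000·1.300 + 7030·72.50) / 120000 = 656600/120000 = 5.470 mg/L.
Half-life 12.6 h → k = ln 2 / 12.6 = 0.05501 h⁻¹ = 1.320 d⁻¹.
5.470·exp(−k·t) = 1.9 → t = ln(5.470/1.9)/k = 69200 s = 19.22 h.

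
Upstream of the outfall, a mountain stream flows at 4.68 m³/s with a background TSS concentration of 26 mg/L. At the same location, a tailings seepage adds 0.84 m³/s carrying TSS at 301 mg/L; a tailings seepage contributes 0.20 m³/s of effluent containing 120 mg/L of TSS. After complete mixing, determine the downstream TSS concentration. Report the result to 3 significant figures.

69.7 mg/L

Mixed concentration C = ΣQC/ΣQ = (4.680·26.00 + 0.8400·301.0 + 0.2000·120.0) / 5.720 = 398.5/5.720 = 69.67 mg/L.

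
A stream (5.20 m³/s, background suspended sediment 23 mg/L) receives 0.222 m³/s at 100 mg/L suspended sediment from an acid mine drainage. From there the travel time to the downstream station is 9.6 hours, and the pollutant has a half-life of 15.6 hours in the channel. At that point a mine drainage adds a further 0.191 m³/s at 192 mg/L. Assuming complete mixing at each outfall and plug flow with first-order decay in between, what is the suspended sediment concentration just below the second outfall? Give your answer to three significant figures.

After mixing, C = (5.200·23.00 + 0.2220·100.0) / 5.422 = 141.8/5.422 = 26.15 mg/L; combined flow 5.422 m³/s.
Half-life 15.6 h → k = ln 2 / 15.6 = 0.04443 h⁻¹ = 1.066 d⁻¹.
After decay, C = 26.15 × e^(−kt) = 26.15 × 0.6528 = 17.07 mg/L.
Second outfall: C = (5.422·17.07 + 0.1910·192.0)/5.613 = 23.02 mg/L.

23.0 mg/L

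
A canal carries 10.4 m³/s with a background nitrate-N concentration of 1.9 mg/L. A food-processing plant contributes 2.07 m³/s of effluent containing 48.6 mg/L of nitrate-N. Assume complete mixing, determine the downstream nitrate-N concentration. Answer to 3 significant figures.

Mixed concentration C = ΣQC/ΣQ = (10.40·1.900 + 2.070·48.60) / 12.47 = 120.4/12.47 = 9.652 mg/L.

9.65 mg/L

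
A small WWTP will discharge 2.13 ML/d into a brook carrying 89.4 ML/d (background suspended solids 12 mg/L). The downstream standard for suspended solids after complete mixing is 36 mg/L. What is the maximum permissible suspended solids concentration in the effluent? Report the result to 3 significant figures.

At the limit, (Qr·Cr + Qe·Cₑ)/(Qr + Qe) = 36:
Cₑ = (91.53·36 − 89.40·12.00) / 2.130 = 1043 mg/L.

1040 mg/L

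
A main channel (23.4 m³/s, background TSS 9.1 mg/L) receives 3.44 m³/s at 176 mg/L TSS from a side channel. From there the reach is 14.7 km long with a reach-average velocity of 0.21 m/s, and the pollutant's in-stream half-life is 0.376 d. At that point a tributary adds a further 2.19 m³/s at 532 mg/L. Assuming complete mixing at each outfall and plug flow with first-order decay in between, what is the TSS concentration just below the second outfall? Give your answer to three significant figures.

After mixing, C = (23.40·9.100 + 3.440·176.0) / 26.84 = 818.4/26.84 = 30.49 mg/L; combined flow 26.84 m³/s.
Travel time t = 14.7·1000 / 0.21 = 70000 s = 19.44 h.
Half-life 0.376 d → k = ln 2 / 0.376 = 1.843 d⁻¹.
After decay, C = 30.49 × e^(−kt) = 30.49 × 0.2246 = 6.847 mg/L.
At the second outfall, C = (26.84·6.847 + 2.190·532.0) / (26.84 + 2.190) = 46.46 mg/L.

46.5 mg/L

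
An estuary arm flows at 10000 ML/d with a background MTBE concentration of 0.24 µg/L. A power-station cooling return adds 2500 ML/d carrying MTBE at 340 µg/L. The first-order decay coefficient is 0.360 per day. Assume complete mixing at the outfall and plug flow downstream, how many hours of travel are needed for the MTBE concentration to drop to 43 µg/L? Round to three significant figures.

Flow-weighted average: C = (10000·0.2400 + 2500·340.0) / 12500 = 852400/12500 = 68.19 µg/L.
68.19·exp(−k·t) = 43 → t = ln(68.19/43)/k = 110700 s = 30.74 h.

30.7 h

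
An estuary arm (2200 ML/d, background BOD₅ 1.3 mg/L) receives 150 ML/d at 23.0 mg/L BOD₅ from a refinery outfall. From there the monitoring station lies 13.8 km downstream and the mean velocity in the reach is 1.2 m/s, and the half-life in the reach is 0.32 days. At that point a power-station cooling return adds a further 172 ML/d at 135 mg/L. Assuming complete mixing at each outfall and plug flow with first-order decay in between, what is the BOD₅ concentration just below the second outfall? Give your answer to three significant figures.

11.1 mg/L

Flow-weighted average: C = (2200·1.300 + 150.0·23.00) / 2350 = 6310/2350 = 2.685 mg/L; combined flow 2350 ML/d.
Travel time t = 13.8·1000 / 1.2 = 11500 s = 3.194 h.
Half-life 0.32 d → k = ln 2 / 0.32 = 2.166 d⁻¹.
Applying C = C₀e^(−kt): 2.685 × 0.7495 = 2.013 mg/L.
At the second outfall, C = (2350·2.013 + 172.0·135.0) / (2350 + 172.0) = 11.08 mg/L.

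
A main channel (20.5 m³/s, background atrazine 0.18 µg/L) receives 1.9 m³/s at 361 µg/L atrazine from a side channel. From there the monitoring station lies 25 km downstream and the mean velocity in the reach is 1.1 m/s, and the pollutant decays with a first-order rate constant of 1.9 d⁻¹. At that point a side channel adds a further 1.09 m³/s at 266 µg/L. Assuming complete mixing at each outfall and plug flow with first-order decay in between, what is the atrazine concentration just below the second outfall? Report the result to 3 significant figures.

Mixed concentration C = ΣQC/ΣQ = (20.50·0.1800 + 1.900·361.0) / 22.40 = 689.6/22.40 = 30.79 µg/L; combined flow 22.40 m³/s.
Travel time t = 25·1000 / 1.1 = 22730 s = 6.313 h.
After decay, C = 30.79 × e^(−kt) = 30.79 × 0.6067 = 18.68 µg/L.
Second outfall: C = (22.40·18.68 + 1.090·266.0)/23.49 = 30.15 µg/L.

30.2 µg/L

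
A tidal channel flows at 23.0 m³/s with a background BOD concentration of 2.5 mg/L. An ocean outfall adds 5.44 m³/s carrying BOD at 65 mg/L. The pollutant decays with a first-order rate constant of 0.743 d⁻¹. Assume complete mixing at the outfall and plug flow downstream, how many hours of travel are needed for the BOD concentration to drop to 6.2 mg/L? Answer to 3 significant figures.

Conservation of mass: C = (23.00·2.500 + 5.440·65.00) / 28.44 = 411.1/28.44 = 14.45 mg/L.
14.45·exp(−k·t) = 6.2 → t = ln(14.45/6.2)/k = 98430 s = 27.34 h.

27.3 h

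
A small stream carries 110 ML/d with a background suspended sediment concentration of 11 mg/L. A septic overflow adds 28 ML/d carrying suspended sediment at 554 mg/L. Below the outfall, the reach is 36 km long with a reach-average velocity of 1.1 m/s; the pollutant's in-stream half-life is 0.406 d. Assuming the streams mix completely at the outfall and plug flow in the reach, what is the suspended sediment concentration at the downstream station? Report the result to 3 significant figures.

Flow-weighted average: C = (110.0·11.00 + 28.00·554.0) / 138.0 = 16720/138.0 = 121.2 mg/L.
Travel time t = 36·1000 / 1.1 = 32730 s = 9.091 h.
Half-life 0.406 d → k = ln 2 / 0.406 = 1.707 d⁻¹.
First-order decay: C = 121.2·exp(−k·t) = 121.2·0.5238 = 63.47 mg/L.

63.5 mg/L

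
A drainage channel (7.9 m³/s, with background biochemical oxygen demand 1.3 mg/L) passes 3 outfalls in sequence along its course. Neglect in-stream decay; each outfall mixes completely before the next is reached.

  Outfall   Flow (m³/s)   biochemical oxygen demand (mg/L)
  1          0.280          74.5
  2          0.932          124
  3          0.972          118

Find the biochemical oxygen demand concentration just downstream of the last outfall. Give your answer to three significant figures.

25.9 mg/L

Below outfall 1: Q → 8.180 m³/s, C = (7.900·1.300 + 0.2800·74.50)/8.180 = 3.806 mg/L.
Below outfall 2: Q → 9.112 m³/s, C = (8.180·3.806 + 0.9320·124.0)/9.112 = 16.10 mg/L.
Below outfall 3: Q → 10.08 m³/s, C = (9.112·16.10 + 0.9720·118.0)/10.08 = 25.92 mg/L.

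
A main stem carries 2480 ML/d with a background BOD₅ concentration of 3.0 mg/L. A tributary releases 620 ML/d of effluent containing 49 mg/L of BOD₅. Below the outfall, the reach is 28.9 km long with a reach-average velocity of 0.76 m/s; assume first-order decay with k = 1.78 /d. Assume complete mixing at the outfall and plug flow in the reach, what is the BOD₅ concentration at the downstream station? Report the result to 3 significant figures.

Flow-weighted average: C = (2480·3.000 + 620.0·49.00) / 3100 = 37820/3100 = 12.20 mg/L.
Travel time t = 28.9·1000 / 0.76 = 38030 s = 10.56 h.
Decay over the reach: 12.20·exp(−kt) = 12.20·0.4568 = 5.574 mg/L.

5.57 mg/L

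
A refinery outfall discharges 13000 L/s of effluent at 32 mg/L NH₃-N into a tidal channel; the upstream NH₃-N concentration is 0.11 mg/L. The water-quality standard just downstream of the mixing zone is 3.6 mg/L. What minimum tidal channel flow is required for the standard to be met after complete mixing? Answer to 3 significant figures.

106000 L/s

Set C_mix = 3.6: (Q·0.1100 + 13000·32.00) / (Q + 13000) = 3.6
→ Q = 13000·(32.00 − 3.6)/(3.6 − 0.1100) = 105800 L/s.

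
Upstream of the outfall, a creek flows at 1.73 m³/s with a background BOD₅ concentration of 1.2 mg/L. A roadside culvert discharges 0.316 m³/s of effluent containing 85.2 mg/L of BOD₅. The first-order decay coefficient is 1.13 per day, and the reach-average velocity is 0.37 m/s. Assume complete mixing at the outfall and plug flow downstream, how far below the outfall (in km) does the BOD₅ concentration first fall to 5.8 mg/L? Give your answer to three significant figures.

25.3 km

Conservation of mass: C = (1.730·1.200 + 0.3160·85.20) / 2.046 = 29.00/2.046 = 14.17 mg/L.
Set 14.17·exp(−k·t) = 5.8 → t = ln(14.17/5.8)/k = 68320 s = 18.98 h.
Distance = v·t = 0.37·68320 = 25280 m = 25.28 km.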